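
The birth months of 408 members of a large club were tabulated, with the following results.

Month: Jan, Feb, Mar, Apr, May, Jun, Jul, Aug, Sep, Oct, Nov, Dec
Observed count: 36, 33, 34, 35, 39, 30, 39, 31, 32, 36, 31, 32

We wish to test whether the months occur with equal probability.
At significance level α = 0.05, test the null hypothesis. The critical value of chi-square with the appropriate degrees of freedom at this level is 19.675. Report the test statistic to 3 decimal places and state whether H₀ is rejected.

Expected count for each of the 12 categories: 408/12 = 34.
cat         O        E   (O−E)²/E
Jan        36       34     0.1176
Feb        33       34     0.0294
Mar        34       34     0.0000
Apr        35       34     0.0294
May        39       34     0.7353
Jun        30       34     0.4706
Jul        39       34     0.7353
Aug        31       34     0.2647
Sep        32       34     0.1176
Oct        36       34     0.1176
Nov        31       34     0.2647
Dec        32       34     0.1176
Sum = 3.000
df = 11. Since 3.000 < 19.675, we do not reject H₀.

3.000; do not reject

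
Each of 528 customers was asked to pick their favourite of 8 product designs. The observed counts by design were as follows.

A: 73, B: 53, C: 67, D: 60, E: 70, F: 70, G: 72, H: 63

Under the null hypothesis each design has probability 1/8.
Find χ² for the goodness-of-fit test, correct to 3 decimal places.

Expected count for each of the 8 categories: 528/8 = 66.
A: (73 − 66)²/66 = 49/66 = 0.7424
B: (53 − 66)²/66 = 169/66 = 2.5606
C: (67 − 66)²/66 = 1/66 = 0.0152
D: (60 − 66)²/66 = 36/66 = 0.5455
E: (70 − 66)²/66 = 16/66 = 0.2424
F: (70 − 66)²/66 = 16/66 = 0.2424
G: (72 − 66)²/66 = 36/66 = 0.5455
H: (63 − 66)²/66 = 9/66 = 0.1364
Sum = 5.030

5.030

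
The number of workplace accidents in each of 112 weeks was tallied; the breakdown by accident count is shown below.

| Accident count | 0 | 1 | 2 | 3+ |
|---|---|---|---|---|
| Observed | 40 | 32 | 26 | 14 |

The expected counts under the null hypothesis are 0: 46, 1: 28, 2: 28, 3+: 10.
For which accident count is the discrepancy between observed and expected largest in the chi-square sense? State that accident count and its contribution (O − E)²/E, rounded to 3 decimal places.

3+, 1.600

χ² = (40−46)²/46 + (32−28)²/28 + (26−28)²/28 + (14−10)²/10
   = 0.7826 + 0.5714 + 0.1429 + 1.6000
The largest term is for 3+: 1.600.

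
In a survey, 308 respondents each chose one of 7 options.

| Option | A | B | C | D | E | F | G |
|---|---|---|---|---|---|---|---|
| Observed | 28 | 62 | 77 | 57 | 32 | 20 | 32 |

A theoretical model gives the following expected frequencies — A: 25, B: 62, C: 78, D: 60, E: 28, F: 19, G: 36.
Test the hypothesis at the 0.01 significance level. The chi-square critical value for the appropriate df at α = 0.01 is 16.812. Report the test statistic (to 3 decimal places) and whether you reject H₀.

1.591; do not reject

cat         O        E   (O−E)²/E
A          28       25     0.3600
B          62       62     0.0000
C          77       78     0.0128
D          57       60     0.1500
E          32       28     0.5714
F          20       19     0.0526
G          32       36     0.4444
Sum = 1.591
df = 6. Since 1.591 < 16.812, we do not reject H₀.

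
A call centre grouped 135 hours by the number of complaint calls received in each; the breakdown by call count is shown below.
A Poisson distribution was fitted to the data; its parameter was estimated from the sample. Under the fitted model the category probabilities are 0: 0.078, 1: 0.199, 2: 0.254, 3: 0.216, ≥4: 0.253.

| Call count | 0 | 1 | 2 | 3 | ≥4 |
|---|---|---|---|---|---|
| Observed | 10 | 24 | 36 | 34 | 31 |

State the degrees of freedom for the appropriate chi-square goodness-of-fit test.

3

There are k = 5 categories and 1 parameter estimated from the data, so df = 5 − 1 − 1 = 3.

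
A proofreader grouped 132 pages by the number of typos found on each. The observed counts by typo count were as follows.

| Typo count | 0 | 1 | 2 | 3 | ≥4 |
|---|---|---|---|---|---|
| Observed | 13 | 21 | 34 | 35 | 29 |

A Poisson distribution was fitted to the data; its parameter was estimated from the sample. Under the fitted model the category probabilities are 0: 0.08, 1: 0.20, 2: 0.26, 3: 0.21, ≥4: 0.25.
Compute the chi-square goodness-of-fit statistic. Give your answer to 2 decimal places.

Expected counts E_i = n·p_i: 132×0.08 = 10.56, 132×0.20 = 26.4, 132×0.26 = 34.32, 132×0.21 = 27.72, 132×0.25 = 33.
0: (13 − 10.56)²/10.56 = 5.9536/10.56 = 0.564
1: (21 − 26.4)²/26.4 = 29.16/26.4 = 1.105
2: (34 − 34.32)²/34.32 = 0.1024/34.32 = 0.003
3: (35 − 27.72)²/27.72 = 52.9984/27.72 = 1.912
≥4: (29 − 33)²/33 = 16/33 = 0.485
Sum = 4.07

4.07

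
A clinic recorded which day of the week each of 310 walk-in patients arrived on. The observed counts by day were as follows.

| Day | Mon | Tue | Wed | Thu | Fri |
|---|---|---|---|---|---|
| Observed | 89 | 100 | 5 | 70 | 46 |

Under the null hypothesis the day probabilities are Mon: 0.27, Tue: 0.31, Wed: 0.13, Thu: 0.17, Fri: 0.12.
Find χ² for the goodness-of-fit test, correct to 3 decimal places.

39.175

Expected counts E_i = n·p_i: 310×0.27 = 83.7, 310×0.31 = 96.1, 310×0.13 = 40.3, 310×0.17 = 52.7, 310×0.12 = 37.2.
Mon: (89 − 83.7)²/83.7 = 28.09/83.7 = 0.3356
Tue: (100 − 96.1)²/96.1 = 15.21/96.1 = 0.1583
Wed: (5 − 40.3)²/40.3 = 1246.09/40.3 = 30.9203
Thu: (70 − 52.7)²/52.7 = 299.29/52.7 = 5.6791
Fri: (46 − 37.2)²/37.2 = 77.44/37.2 = 2.0817
Sum = 39.175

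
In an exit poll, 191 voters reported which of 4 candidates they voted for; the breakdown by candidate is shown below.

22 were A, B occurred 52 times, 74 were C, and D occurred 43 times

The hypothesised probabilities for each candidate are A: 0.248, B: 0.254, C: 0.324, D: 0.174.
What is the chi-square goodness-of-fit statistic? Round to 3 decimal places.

Expected counts E_i = n·p_i: 191×0.248 = 47.368, 191×0.254 = 48.514, 191×0.324 = 61.884, 191×0.174 = 33.234.
cat         O        E   (O−E)²/E
A          22   47.368    13.5859
B          52   48.514     0.2505
C          74   61.884     2.3721
D          43   33.234     2.8698
Sum = 19.078

19.078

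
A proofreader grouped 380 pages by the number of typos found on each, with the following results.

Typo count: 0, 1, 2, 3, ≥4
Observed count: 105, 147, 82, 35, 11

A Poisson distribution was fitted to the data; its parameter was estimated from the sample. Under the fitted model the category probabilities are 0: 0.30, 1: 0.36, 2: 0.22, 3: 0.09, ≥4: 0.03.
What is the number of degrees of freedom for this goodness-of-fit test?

There are k = 5 categories and 1 parameter estimated from the data, so df = 5 − 1 − 1 = 3.

3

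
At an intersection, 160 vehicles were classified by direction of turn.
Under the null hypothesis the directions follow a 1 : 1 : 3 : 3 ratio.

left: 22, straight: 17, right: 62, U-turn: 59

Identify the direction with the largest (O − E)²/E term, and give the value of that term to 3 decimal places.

straight, 0.450

Ratio total = 8. Expected counts: 160×1/8 = 20, 160×1/8 = 20, 160×3/8 = 60, 160×3/8 = 60.
left: (22 − 20)²/20 = 4/20 = 0.2000
straight: (17 − 20)²/20 = 9/20 = 0.4500
right: (62 − 60)²/60 = 4/60 = 0.0667
U-turn: (59 − 60)²/60 = 1/60 = 0.0167
The largest term is for straight: 0.450.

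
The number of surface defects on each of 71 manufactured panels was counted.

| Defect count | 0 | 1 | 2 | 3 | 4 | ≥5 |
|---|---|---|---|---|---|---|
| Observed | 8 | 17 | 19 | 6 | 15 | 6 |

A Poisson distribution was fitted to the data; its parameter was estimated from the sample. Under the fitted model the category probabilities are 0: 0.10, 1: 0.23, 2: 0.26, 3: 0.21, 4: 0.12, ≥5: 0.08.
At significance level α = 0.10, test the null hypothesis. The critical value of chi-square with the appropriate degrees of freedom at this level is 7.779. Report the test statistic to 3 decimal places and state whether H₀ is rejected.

Expected counts E_i = n·p_i: 71×0.10 = 7.1, 71×0.23 = 16.33, 71×0.26 = 18.46, 71×0.21 = 14.91, 71×0.12 = 8.52, 71×0.08 = 5.68.
cat         O        E   (O−E)²/E
0           8      7.1     0.1141
1          17    16.33     0.0275
2          19    18.46     0.0158
3           6    14.91     5.3245
4          15     8.52     4.9285
≥5          6     5.68     0.0180
Sum = 10.428
df = 4. Since 10.428 > 7.779, we reject H₀.

10.428; reject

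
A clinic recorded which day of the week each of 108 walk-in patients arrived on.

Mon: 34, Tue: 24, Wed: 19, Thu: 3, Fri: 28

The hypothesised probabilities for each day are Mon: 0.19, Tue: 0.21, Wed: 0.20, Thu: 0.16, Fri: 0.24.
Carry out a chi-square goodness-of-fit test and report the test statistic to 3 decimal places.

Expected counts E_i = n·p_i: 108×0.19 = 20.52, 108×0.21 = 22.68, 108×0.20 = 21.6, 108×0.16 = 17.28, 108×0.24 = 25.92.
Mon: (34 − 20.52)²/20.52 = 181.7104/20.52 = 8.8553
Tue: (24 − 22.68)²/22.68 = 1.7424/22.68 = 0.0768
Wed: (19 − 21.6)²/21.6 = 6.76/21.6 = 0.3130
Thu: (3 − 17.28)²/17.28 = 203.9184/17.28 = 11.8008
Fri: (28 − 25.92)²/25.92 = 4.3264/25.92 = 0.1669
Sum = 21.213

21.213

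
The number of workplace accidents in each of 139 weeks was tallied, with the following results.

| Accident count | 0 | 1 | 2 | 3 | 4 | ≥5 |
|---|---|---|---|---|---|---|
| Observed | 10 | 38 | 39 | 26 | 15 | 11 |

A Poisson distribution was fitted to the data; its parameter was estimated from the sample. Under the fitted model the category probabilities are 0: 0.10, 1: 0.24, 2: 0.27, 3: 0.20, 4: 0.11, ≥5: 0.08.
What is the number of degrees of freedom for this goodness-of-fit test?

4

There are k = 6 categories and 1 parameter estimated from the data, so df = 6 − 1 − 1 = 4.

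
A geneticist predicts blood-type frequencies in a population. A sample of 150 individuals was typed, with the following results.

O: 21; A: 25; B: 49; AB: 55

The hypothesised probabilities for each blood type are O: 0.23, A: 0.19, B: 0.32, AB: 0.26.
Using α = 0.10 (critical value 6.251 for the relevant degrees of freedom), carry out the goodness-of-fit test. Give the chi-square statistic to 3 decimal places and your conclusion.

Expected counts E_i = n·p_i: 150×0.23 = 34.5, 150×0.19 = 28.5, 150×0.32 = 48, 150×0.26 = 39.
cat         O        E   (O−E)²/E
O          21     34.5     5.2826
A          25     28.5     0.4298
B          49       48     0.0208
AB         55       39     6.5641
Sum = 12.297
df = 3. Since 12.297 > 6.251, we reject H₀.

12.297; reject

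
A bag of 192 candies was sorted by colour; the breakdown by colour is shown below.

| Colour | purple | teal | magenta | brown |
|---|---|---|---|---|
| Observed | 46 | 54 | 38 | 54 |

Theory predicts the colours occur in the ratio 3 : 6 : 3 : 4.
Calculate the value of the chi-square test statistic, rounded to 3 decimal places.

8.139

Ratio total = 16. Expected counts: 192×3/16 = 36, 192×6/16 = 72, 192×3/16 = 36, 192×4/16 = 48.
purple: (46 − 36)²/36 = 100/36 = 2.7778
teal: (54 − 72)²/72 = 324/72 = 4.5000
magenta: (38 − 36)²/36 = 4/36 = 0.1111
brown: (54 − 48)²/48 = 36/48 = 0.7500
Sum = 8.139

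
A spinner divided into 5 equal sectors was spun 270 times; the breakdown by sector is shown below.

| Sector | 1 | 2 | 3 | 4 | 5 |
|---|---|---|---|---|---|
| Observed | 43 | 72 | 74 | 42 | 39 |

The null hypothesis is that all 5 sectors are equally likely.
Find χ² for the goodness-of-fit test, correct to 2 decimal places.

22.48

Expected count for each of the 5 categories: 270/5 = 54.
1: (43 − 54)²/54 = 121/54 = 2.241
2: (72 − 54)²/54 = 324/54 = 6.000
3: (74 − 54)²/54 = 400/54 = 7.407
4: (42 − 54)²/54 = 144/54 = 2.667
5: (39 − 54)²/54 = 225/54 = 4.167
Sum = 22.48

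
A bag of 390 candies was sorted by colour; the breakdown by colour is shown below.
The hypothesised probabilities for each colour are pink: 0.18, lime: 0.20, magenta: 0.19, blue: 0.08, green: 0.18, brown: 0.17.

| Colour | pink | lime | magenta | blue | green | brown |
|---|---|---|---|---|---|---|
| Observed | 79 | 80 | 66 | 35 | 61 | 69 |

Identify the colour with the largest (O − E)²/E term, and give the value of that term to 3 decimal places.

Expected counts E_i = n·p_i: 390×0.18 = 70.2, 390×0.20 = 78, 390×0.19 = 74.1, 390×0.08 = 31.2, 390×0.18 = 70.2, 390×0.17 = 66.3.
χ² = (79−70.2)²/70.2 + (80−78)²/78 + (66−74.1)²/74.1 + (35−31.2)²/31.2 + (61−70.2)²/70.2 + (69−66.3)²/66.3
   = 1.1031 + 0.0513 + 0.8854 + 0.4628 + 1.2057 + 0.1100
The largest term is for green: 1.206.

green, 1.206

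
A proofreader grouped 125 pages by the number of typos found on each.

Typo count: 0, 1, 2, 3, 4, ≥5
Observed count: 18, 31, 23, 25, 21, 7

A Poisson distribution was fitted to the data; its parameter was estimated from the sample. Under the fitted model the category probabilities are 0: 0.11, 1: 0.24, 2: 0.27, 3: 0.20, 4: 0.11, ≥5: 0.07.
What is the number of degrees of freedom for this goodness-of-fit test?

There are k = 6 categories and 1 parameter estimated from the data, so df = 6 − 1 − 1 = 4.

4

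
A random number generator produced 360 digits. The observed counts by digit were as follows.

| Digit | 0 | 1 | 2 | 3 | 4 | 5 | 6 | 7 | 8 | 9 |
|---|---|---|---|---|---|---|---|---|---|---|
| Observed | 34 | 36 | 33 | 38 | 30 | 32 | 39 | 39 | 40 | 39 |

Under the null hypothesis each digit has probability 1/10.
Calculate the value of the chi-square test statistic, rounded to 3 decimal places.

3.111

Under H₀ each category has probability 1/10, so each expected count is 360/10 = 36.
χ² = (34−36)²/36 + (36−36)²/36 + (33−36)²/36 + (38−36)²/36 + (30−36)²/36 + (32−36)²/36 + (39−36)²/36 + (39−36)²/36 + (40−36)²/36 + (39−36)²/36
   = 0.1111 + 0.0000 + 0.2500 + 0.1111 + 1.0000 + 0.4444 + 0.2500 + 0.2500 + 0.4444 + 0.2500
Sum = 3.111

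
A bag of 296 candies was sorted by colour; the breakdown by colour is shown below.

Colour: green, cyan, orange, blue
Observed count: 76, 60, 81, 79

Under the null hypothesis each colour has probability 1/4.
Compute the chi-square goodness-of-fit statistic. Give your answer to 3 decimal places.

3.703

Under H₀ each category has probability 1/4, so each expected count is 296/4 = 74.
green: (76 − 74)²/74 = 4/74 = 0.0541
cyan: (60 − 74)²/74 = 196/74 = 2.6486
orange: (81 − 74)²/74 = 49/74 = 0.6622
blue: (79 − 74)²/74 = 25/74 = 0.3378
Sum = 3.703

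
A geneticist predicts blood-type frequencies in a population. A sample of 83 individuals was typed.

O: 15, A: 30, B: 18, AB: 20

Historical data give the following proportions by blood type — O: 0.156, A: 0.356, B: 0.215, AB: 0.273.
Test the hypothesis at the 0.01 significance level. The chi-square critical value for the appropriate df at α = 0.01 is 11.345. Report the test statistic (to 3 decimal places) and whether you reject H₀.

Expected counts E_i = n·p_i: 83×0.156 = 12.948, 83×0.356 = 29.548, 83×0.215 = 17.845, 83×0.273 = 22.659.
O: (15 − 12.948)²/12.948 = 4.210704/12.948 = 0.3252
A: (30 − 29.548)²/29.548 = 0.204304/29.548 = 0.0069
B: (18 − 17.845)²/17.845 = 0.024025/17.845 = 0.0013
AB: (20 − 22.659)²/22.659 = 7.070281/22.659 = 0.3120
Sum = 0.645
df = 3. Since 0.645 < 11.345, we do not reject H₀.

0.645; do not reject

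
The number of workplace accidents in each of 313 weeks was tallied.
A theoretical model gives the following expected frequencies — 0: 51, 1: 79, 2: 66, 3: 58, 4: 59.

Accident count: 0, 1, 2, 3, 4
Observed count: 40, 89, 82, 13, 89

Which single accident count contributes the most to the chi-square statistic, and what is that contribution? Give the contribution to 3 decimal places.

3, 34.914

0: (40 − 51)²/51 = 121/51 = 2.3725
1: (89 − 79)²/79 = 100/79 = 1.2658
2: (82 − 66)²/66 = 256/66 = 3.8788
3: (13 − 58)²/58 = 2025/58 = 34.9138
4: (89 − 59)²/59 = 900/59 = 15.2542
The largest term is for 3: 34.914.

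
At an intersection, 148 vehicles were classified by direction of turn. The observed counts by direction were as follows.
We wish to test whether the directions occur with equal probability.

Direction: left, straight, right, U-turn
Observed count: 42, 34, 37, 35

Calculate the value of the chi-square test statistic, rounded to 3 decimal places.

1.027

Under H₀ each category has probability 1/4, so each expected count is 148/4 = 37.
cat           O        E   (O−E)²/E
left         42       37     0.6757
straight     34       37     0.2432
right        37       37     0.0000
U-turn       35       37     0.1081
Sum = 1.027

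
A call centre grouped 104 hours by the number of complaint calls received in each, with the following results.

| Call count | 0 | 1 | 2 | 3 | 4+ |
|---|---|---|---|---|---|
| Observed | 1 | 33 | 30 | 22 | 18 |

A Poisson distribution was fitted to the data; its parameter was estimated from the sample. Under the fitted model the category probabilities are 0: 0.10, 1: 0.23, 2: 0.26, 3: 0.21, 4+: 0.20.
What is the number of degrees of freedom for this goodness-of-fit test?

3

There are k = 5 categories and 1 parameter estimated from the data, so df = 5 − 1 − 1 = 3.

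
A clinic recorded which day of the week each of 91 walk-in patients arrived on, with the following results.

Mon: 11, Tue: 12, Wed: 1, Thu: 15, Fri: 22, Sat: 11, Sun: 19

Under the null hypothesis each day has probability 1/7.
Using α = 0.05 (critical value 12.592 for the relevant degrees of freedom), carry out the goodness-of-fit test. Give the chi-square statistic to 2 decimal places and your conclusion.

21.08; reject

Expected count for each of the 7 categories: 91/7 = 13.
cat         O        E   (O−E)²/E
Mon        11       13      0.308
Tue        12       13      0.077
Wed         1       13     11.077
Thu        15       13      0.308
Fri        22       13      6.231
Sat        11       13      0.308
Sun        19       13      2.769
Sum = 21.08
df = 6. Since 21.08 > 12.592, we reject H₀.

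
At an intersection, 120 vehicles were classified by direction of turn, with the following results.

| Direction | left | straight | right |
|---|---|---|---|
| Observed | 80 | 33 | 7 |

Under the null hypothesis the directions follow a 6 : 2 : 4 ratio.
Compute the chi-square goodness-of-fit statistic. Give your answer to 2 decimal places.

Ratio total = 12. Expected counts: 120×6/12 = 60, 120×2/12 = 20, 120×4/12 = 40.
left: (80 − 60)²/60 = 400/60 = 6.667
straight: (33 − 20)²/20 = 169/20 = 8.450
right: (7 − 40)²/40 = 1089/40 = 27.225
Sum = 42.34

42.34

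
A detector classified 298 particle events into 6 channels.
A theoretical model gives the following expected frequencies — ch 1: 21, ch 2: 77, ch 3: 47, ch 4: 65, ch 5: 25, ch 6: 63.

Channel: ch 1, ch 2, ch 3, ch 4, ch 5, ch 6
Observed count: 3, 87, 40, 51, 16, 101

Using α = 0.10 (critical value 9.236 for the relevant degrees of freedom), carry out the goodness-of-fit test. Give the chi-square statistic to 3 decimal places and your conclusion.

46.946; reject

ch 1: (3 − 21)²/21 = 324/21 = 15.4286
ch 2: (87 − 77)²/77 = 100/77 = 1.2987
ch 3: (40 − 47)²/47 = 49/47 = 1.0426
ch 4: (51 − 65)²/65 = 196/65 = 3.0154
ch 5: (16 − 25)²/25 = 81/25 = 3.2400
ch 6: (101 − 63)²/63 = 1444/63 = 22.9206
Sum = 46.946
df = 5. Since 46.946 > 9.236, we reject H₀.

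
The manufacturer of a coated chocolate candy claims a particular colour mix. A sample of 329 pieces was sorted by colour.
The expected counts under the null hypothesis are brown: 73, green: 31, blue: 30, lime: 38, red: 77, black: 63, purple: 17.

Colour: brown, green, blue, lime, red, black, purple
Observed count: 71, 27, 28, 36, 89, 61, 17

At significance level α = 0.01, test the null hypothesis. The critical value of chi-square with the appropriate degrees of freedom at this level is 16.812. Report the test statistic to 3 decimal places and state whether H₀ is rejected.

χ² = (71−73)²/73 + (27−31)²/31 + (28−30)²/30 + (36−38)²/38 + (89−77)²/77 + (61−63)²/63 + (17−17)²/17
   = 0.0548 + 0.5161 + 0.1333 + 0.1053 + 1.8701 + 0.0635 + 0.0000
Sum = 2.743
df = 6. Since 2.743 < 16.812, we do not reject H₀.

2.743; do not reject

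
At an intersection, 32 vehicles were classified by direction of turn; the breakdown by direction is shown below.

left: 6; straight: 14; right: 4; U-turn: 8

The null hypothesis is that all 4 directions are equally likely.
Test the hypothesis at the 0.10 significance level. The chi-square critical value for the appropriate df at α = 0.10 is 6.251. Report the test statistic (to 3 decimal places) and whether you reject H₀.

Expected count for each of the 4 categories: 32/4 = 8.
left: (6 − 8)²/8 = 4/8 = 0.5000
straight: (14 − 8)²/8 = 36/8 = 4.5000
right: (4 − 8)²/8 = 16/8 = 2.0000
U-turn: (8 − 8)²/8 = 0/8 = 0.0000
Sum = 7.000
df = 3. Since 7.000 > 6.251, we reject H₀.

7.000; reject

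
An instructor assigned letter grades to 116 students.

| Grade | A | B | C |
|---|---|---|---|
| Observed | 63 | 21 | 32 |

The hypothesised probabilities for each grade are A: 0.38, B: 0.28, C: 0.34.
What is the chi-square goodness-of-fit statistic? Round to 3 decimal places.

13.582

Expected counts E_i = n·p_i: 116×0.38 = 44.08, 116×0.28 = 32.48, 116×0.34 = 39.44.
χ² = (63−44.08)²/44.08 + (21−32.48)²/32.48 + (32−39.44)²/39.44
   = 8.1208 + 4.0576 + 1.4035
Sum = 13.582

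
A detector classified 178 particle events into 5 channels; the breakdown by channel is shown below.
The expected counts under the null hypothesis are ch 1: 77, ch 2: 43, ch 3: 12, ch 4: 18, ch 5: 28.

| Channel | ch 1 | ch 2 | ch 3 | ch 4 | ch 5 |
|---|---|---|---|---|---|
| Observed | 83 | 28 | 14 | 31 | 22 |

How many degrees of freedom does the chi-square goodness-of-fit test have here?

There are k = 5 categories and no parameters were estimated from the data, so df = 5 − 1 = 4.

4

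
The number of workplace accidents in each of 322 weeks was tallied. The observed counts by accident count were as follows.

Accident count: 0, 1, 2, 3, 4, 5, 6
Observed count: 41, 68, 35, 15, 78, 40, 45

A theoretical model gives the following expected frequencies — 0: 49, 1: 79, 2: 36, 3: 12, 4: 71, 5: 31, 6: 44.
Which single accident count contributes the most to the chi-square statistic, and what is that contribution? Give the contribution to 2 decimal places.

0: (41 − 49)²/49 = 64/49 = 1.306
1: (68 − 79)²/79 = 121/79 = 1.532
2: (35 − 36)²/36 = 1/36 = 0.028
3: (15 − 12)²/12 = 9/12 = 0.750
4: (78 − 71)²/71 = 49/71 = 0.690
5: (40 − 31)²/31 = 81/31 = 2.613
6: (45 − 44)²/44 = 1/44 = 0.023
The largest term is for 5: 2.61.

5, 2.61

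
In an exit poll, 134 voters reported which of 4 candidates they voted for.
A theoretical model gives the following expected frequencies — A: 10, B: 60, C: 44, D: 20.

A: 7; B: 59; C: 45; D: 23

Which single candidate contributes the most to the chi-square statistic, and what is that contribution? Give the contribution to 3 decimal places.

A, 0.900

A: (7 − 10)²/10 = 9/10 = 0.9000
B: (59 − 60)²/60 = 1/60 = 0.0167
C: (45 − 44)²/44 = 1/44 = 0.0227
D: (23 − 20)²/20 = 9/20 = 0.4500
The largest term is for A: 0.900.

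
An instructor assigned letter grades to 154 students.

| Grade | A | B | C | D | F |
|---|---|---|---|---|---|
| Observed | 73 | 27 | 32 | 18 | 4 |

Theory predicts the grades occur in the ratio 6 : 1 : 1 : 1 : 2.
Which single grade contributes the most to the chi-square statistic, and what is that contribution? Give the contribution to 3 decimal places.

C, 23.143

Ratio total = 11. Expected counts: 154×6/11 = 84, 154×1/11 = 14, 154×1/11 = 14, 154×1/11 = 14, 154×2/11 = 28.
cat         O        E   (O−E)²/E
A          73       84     1.4405
B          27       14    12.0714
C          32       14    23.1429
D          18       14     1.1429
F           4       28    20.5714
The largest term is for C: 23.143.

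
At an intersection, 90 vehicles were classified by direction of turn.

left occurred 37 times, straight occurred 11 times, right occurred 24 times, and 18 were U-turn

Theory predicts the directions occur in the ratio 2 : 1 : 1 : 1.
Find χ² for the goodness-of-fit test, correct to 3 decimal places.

4.750

Ratio total = 5. Expected counts: 90×2/5 = 36, 90×1/5 = 18, 90×1/5 = 18, 90×1/5 = 18.
cat           O        E   (O−E)²/E
left         37       36     0.0278
straight     11       18     2.7222
right        24       18     2.0000
U-turn       18       18     0.0000
Sum = 4.750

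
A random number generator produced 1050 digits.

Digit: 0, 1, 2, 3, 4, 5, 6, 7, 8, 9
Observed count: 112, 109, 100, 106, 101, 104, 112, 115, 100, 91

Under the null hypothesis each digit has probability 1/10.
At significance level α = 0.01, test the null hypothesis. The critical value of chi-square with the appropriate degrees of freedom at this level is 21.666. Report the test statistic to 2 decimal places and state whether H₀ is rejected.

Expected count for each of the 10 categories: 1050/10 = 105.
0: (112 − 105)²/105 = 49/105 = 0.467
1: (109 − 105)²/105 = 16/105 = 0.152
2: (100 − 105)²/105 = 25/105 = 0.238
3: (106 − 105)²/105 = 1/105 = 0.010
4: (101 − 105)²/105 = 16/105 = 0.152
5: (104 − 105)²/105 = 1/105 = 0.010
6: (112 − 105)²/105 = 49/105 = 0.467
7: (115 − 105)²/105 = 100/105 = 0.952
8: (100 − 105)²/105 = 25/105 = 0.238
9: (91 − 105)²/105 = 196/105 = 1.867
Sum = 4.55
df = 9. Since 4.55 < 21.666, we do not reject H₀.

4.55; do not reject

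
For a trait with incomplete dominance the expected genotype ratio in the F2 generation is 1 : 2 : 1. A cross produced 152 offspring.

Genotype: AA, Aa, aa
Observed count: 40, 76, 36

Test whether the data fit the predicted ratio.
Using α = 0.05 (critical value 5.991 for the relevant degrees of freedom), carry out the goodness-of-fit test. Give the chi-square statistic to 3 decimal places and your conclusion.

Ratio total = 4. Expected counts: 152×1/4 = 38, 152×2/4 = 76, 152×1/4 = 38.
AA: (40 − 38)²/38 = 4/38 = 0.1053
Aa: (76 − 76)²/76 = 0/76 = 0.0000
aa: (36 − 38)²/38 = 4/38 = 0.1053
Sum = 0.211
df = 2. Since 0.211 < 5.991, we do not reject H₀.

0.211; do not reject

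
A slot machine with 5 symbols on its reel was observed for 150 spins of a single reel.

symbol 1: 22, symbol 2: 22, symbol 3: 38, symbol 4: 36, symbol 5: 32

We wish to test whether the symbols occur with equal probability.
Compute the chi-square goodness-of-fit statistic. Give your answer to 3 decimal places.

7.733

Expected count for each of the 5 categories: 150/5 = 30.
χ² = (22−30)²/30 + (22−30)²/30 + (38−30)²/30 + (36−30)²/30 + (32−30)²/30
   = 2.1333 + 2.1333 + 2.1333 + 1.2000 + 0.1333
Sum = 7.733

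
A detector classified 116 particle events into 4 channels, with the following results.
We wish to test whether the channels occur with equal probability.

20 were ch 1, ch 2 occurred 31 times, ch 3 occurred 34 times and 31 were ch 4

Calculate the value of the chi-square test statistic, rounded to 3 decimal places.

Expected count for each of the 4 categories: 116/4 = 29.
cat         O        E   (O−E)²/E
ch 1       20       29     2.7931
ch 2       31       29     0.1379
ch 3       34       29     0.8621
ch 4       31       29     0.1379
Sum = 3.931

3.931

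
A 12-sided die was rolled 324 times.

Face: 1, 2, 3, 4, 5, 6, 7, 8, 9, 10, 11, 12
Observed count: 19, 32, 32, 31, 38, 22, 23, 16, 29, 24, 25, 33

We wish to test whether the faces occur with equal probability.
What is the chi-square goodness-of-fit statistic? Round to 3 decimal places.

17.259

Under H₀ each category has probability 1/12, so each expected count is 324/12 = 27.
cat         O        E   (O−E)²/E
1          19       27     2.3704
2          32       27     0.9259
3          32       27     0.9259
4          31       27     0.5926
5          38       27     4.4815
6          22       27     0.9259
7          23       27     0.5926
8          16       27     4.4815
9          29       27     0.1481
10         24       27     0.3333
11         25       27     0.1481
12         33       27     1.3333
Sum = 17.259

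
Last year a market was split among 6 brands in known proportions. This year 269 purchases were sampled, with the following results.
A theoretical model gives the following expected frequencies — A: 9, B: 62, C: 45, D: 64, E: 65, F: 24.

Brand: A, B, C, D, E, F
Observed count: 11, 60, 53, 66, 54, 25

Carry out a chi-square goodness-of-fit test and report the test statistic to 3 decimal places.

cat         O        E   (O−E)²/E
A          11        9     0.4444
B          60       62     0.0645
C          53       45     1.4222
D          66       64     0.0625
E          54       65     1.8615
F          25       24     0.0417
Sum = 3.897

3.897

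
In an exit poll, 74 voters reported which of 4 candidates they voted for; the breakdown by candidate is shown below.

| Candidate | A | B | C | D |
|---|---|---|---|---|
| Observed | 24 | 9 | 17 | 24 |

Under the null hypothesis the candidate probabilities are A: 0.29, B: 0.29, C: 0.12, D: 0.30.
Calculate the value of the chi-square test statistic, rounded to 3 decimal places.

15.106

Expected counts E_i = n·p_i: 74×0.29 = 21.46, 74×0.29 = 21.46, 74×0.12 = 8.88, 74×0.30 = 22.2.
A: (24 − 21.46)²/21.46 = 6.4516/21.46 = 0.3006
B: (9 − 21.46)²/21.46 = 155.2516/21.46 = 7.2345
C: (17 − 8.88)²/8.88 = 65.9344/8.88 = 7.4250
D: (24 − 22.2)²/22.2 = 3.24/22.2 = 0.1459
Sum = 15.106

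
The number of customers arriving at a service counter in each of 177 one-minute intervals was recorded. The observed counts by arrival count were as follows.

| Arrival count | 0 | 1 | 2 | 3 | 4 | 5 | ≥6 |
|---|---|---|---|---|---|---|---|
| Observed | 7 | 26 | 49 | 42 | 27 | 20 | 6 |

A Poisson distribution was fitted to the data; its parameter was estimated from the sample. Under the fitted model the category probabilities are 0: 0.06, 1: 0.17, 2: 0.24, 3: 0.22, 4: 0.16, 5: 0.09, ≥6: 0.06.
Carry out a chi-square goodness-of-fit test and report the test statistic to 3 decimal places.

6.142

Expected counts E_i = n·p_i: 177×0.06 = 10.62, 177×0.17 = 30.09, 177×0.24 = 42.48, 177×0.22 = 38.94, 177×0.16 = 28.32, 177×0.09 = 15.93, 177×0.06 = 10.62.
0: (7 − 10.62)²/10.62 = 13.1044/10.62 = 1.2339
1: (26 − 30.09)²/30.09 = 16.7281/30.09 = 0.5559
2: (49 − 42.48)²/42.48 = 42.5104/42.48 = 1.0007
3: (42 − 38.94)²/38.94 = 9.3636/38.94 = 0.2405
4: (27 − 28.32)²/28.32 = 1.7424/28.32 = 0.0615
5: (20 − 15.93)²/15.93 = 16.5649/15.93 = 1.0399
≥6: (6 − 10.62)²/10.62 = 21.3444/10.62 = 2.0098
Sum = 6.142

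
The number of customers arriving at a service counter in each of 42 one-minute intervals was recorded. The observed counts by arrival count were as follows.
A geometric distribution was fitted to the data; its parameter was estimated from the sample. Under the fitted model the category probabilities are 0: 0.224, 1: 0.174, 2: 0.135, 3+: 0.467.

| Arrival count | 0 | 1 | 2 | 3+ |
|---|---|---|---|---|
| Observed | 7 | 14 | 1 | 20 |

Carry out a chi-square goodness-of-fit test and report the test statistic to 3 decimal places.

Expected counts E_i = n·p_i: 42×0.224 = 9.408, 42×0.174 = 7.308, 42×0.135 = 5.67, 42×0.467 = 19.614.
χ² = (7−9.408)²/9.408 + (14−7.308)²/7.308 + (1−5.67)²/5.67 + (20−19.614)²/19.614
   = 0.6163 + 6.1279 + 3.8464 + 0.0076
Sum = 10.598

10.598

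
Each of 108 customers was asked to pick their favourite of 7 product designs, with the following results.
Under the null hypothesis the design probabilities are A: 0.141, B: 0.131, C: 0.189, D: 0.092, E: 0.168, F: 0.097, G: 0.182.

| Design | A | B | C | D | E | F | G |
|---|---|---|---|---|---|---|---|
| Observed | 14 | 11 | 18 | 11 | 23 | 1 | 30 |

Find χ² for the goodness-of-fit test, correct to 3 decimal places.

16.513

Expected counts E_i = n·p_i: 108×0.141 = 15.228, 108×0.131 = 14.148, 108×0.189 = 20.412, 108×0.092 = 9.936, 108×0.168 = 18.144, 108×0.097 = 10.476, 108×0.182 = 19.656.
χ² = (14−15.228)²/15.228 + (11−14.148)²/14.148 + (18−20.412)²/20.412 + (11−9.936)²/9.936 + (23−18.144)²/18.144 + (1−10.476)²/10.476 + (30−19.656)²/19.656
   = 0.0990 + 0.7004 + 0.2850 + 0.1139 + 1.2996 + 8.5715 + 5.4435
Sum = 16.513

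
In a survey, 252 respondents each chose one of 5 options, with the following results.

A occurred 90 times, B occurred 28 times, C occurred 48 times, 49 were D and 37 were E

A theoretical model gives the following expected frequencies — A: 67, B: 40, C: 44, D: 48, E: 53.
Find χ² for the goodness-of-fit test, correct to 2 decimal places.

16.71

cat         O        E   (O−E)²/E
A          90       67      7.896
B          28       40      3.600
C          48       44      0.364
D          49       48      0.021
E          37       53      4.830
Sum = 16.71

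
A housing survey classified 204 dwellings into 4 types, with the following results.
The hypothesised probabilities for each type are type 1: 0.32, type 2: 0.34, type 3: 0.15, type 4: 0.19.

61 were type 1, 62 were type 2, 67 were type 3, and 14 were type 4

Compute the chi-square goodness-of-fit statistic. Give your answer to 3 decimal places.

60.178

Expected counts E_i = n·p_i: 204×0.32 = 65.28, 204×0.34 = 69.36, 204×0.15 = 30.6, 204×0.19 = 38.76.
cat         O        E   (O−E)²/E
type 1     61    65.28     0.2806
type 2     62    69.36     0.7810
type 3     67     30.6    43.2993
type 4     14    38.76    15.8168
Sum = 60.178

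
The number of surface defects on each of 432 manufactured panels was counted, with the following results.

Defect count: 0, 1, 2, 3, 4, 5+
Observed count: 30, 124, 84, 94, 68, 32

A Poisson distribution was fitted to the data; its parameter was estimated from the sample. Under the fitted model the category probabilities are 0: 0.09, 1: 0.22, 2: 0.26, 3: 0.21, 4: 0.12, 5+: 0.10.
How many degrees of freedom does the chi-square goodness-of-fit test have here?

There are k = 6 categories and 1 parameter estimated from the data, so df = 6 − 1 − 1 = 4.

4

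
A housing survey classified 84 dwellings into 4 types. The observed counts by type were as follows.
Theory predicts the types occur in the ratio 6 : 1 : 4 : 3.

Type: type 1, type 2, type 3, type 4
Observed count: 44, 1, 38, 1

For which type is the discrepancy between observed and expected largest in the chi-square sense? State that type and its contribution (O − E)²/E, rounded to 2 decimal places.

type 4, 16.06

Ratio total = 14. Expected counts: 84×6/14 = 36, 84×1/14 = 6, 84×4/14 = 24, 84×3/14 = 18.
cat         O        E   (O−E)²/E
type 1     44       36      1.778
type 2      1        6      4.167
type 3     38       24      8.167
type 4      1       18     16.056
The largest term is for type 4: 16.06.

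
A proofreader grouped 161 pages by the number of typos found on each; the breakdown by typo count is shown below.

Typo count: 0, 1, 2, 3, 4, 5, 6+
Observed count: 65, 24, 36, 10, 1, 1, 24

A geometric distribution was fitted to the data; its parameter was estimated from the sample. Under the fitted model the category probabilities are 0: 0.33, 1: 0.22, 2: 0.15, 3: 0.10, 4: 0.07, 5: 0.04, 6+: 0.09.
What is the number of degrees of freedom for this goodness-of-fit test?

There are k = 7 categories and 1 parameter estimated from the data, so df = 7 − 1 − 1 = 5.

5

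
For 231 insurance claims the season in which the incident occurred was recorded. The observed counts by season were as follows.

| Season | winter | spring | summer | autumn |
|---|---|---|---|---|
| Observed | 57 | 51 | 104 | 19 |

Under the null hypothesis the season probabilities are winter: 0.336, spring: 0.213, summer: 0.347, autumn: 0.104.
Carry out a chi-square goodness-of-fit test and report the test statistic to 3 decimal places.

Expected counts E_i = n·p_i: 231×0.336 = 77.616, 231×0.213 = 49.203, 231×0.347 = 80.157, 231×0.104 = 24.024.
cat         O        E   (O−E)²/E
winter     57   77.616     5.4759
spring     51   49.203     0.0656
summer    104   80.157     7.0922
autumn     19   24.024     1.0506
Sum = 13.684

13.684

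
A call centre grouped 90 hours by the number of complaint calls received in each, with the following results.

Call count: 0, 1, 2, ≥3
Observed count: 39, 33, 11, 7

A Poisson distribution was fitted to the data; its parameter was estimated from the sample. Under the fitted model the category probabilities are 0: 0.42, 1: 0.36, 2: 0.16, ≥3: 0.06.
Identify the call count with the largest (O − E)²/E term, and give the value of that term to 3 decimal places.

2, 0.803

Expected counts E_i = n·p_i: 90×0.42 = 37.8, 90×0.36 = 32.4, 90×0.16 = 14.4, 90×0.06 = 5.4.
χ² = (39−37.8)²/37.8 + (33−32.4)²/32.4 + (11−14.4)²/14.4 + (7−5.4)²/5.4
   = 0.0381 + 0.0111 + 0.8028 + 0.4741
The largest term is for 2: 0.803.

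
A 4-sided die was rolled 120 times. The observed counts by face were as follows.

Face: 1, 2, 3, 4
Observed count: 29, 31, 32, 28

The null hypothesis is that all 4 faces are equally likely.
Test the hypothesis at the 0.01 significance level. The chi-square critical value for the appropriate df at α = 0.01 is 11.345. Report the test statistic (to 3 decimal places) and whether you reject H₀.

Expected count for each of the 4 categories: 120/4 = 30.
cat         O        E   (O−E)²/E
1          29       30     0.0333
2          31       30     0.0333
3          32       30     0.1333
4          28       30     0.1333
Sum = 0.333
df = 3. Since 0.333 < 11.345, we do not reject H₀.

0.333; do not reject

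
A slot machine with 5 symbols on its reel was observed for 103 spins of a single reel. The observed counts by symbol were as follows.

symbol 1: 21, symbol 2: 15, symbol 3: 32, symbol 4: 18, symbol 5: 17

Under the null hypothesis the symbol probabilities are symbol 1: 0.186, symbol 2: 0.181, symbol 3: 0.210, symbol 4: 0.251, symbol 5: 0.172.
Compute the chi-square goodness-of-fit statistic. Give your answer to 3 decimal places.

Expected counts E_i = n·p_i: 103×0.186 = 19.158, 103×0.181 = 18.643, 103×0.210 = 21.63, 103×0.251 = 25.853, 103×0.172 = 17.716.
symbol 1: (21 − 19.158)²/19.158 = 3.392964/19.158 = 0.1771
symbol 2: (15 − 18.643)²/18.643 = 13.271449/18.643 = 0.7119
symbol 3: (32 − 21.63)²/21.63 = 107.5369/21.63 = 4.9717
symbol 4: (18 − 25.853)²/25.853 = 61.669609/25.853 = 2.3854
symbol 5: (17 − 17.716)²/17.716 = 0.512656/17.716 = 0.0289
Sum = 8.275

8.275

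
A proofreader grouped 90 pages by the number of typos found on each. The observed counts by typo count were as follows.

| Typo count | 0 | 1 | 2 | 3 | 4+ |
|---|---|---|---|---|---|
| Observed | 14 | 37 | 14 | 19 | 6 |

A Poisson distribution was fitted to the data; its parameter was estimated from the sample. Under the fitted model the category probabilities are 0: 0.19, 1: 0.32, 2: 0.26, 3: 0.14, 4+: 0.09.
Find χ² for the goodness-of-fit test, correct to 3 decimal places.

10.468

Expected counts E_i = n·p_i: 90×0.19 = 17.1, 90×0.32 = 28.8, 90×0.26 = 23.4, 90×0.14 = 12.6, 90×0.09 = 8.1.
0: (14 − 17.1)²/17.1 = 9.61/17.1 = 0.5620
1: (37 − 28.8)²/28.8 = 67.24/28.8 = 2.3347
2: (14 − 23.4)²/23.4 = 88.36/23.4 = 3.7761
3: (19 − 12.6)²/12.6 = 40.96/12.6 = 3.2508
4+: (6 − 8.1)²/8.1 = 4.41/8.1 = 0.5444
Sum = 10.468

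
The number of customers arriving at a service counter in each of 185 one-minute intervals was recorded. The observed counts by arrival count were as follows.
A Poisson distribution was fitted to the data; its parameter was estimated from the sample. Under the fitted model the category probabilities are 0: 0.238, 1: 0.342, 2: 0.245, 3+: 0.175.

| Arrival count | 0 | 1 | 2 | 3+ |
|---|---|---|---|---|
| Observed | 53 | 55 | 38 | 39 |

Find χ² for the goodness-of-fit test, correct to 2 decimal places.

Expected counts E_i = n·p_i: 185×0.238 = 44.03, 185×0.342 = 63.27, 185×0.245 = 45.325, 185×0.175 = 32.375.
0: (53 − 44.03)²/44.03 = 80.4609/44.03 = 1.827
1: (55 − 63.27)²/63.27 = 68.3929/63.27 = 1.081
2: (38 − 45.325)²/45.325 = 53.655625/45.325 = 1.184
3+: (39 − 32.375)²/32.375 = 43.890625/32.375 = 1.356
Sum = 5.45

5.45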